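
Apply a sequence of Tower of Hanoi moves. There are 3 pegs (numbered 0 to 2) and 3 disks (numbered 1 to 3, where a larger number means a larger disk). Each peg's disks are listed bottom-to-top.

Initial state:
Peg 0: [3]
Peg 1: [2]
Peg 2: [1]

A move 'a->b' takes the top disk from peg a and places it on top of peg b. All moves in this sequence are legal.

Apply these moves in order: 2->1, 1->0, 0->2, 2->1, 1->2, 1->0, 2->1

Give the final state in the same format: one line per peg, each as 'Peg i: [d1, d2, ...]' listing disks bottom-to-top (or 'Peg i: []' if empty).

Answer: Peg 0: [3, 2]
Peg 1: [1]
Peg 2: []

Derivation:
After move 1 (2->1):
Peg 0: [3]
Peg 1: [2, 1]
Peg 2: []

After move 2 (1->0):
Peg 0: [3, 1]
Peg 1: [2]
Peg 2: []

After move 3 (0->2):
Peg 0: [3]
Peg 1: [2]
Peg 2: [1]

After move 4 (2->1):
Peg 0: [3]
Peg 1: [2, 1]
Peg 2: []

After move 5 (1->2):
Peg 0: [3]
Peg 1: [2]
Peg 2: [1]

After move 6 (1->0):
Peg 0: [3, 2]
Peg 1: []
Peg 2: [1]

After move 7 (2->1):
Peg 0: [3, 2]
Peg 1: [1]
Peg 2: []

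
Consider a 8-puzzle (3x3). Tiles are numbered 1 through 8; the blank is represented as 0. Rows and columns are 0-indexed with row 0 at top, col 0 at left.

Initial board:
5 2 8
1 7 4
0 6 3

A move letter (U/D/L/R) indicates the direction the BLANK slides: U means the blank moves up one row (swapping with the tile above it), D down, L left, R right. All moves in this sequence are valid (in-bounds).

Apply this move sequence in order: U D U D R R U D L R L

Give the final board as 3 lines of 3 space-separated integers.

After move 1 (U):
5 2 8
0 7 4
1 6 3

After move 2 (D):
5 2 8
1 7 4
0 6 3

After move 3 (U):
5 2 8
0 7 4
1 6 3

After move 4 (D):
5 2 8
1 7 4
0 6 3

After move 5 (R):
5 2 8
1 7 4
6 0 3

After move 6 (R):
5 2 8
1 7 4
6 3 0

After move 7 (U):
5 2 8
1 7 0
6 3 4

After move 8 (D):
5 2 8
1 7 4
6 3 0

After move 9 (L):
5 2 8
1 7 4
6 0 3

After move 10 (R):
5 2 8
1 7 4
6 3 0

After move 11 (L):
5 2 8
1 7 4
6 0 3

Answer: 5 2 8
1 7 4
6 0 3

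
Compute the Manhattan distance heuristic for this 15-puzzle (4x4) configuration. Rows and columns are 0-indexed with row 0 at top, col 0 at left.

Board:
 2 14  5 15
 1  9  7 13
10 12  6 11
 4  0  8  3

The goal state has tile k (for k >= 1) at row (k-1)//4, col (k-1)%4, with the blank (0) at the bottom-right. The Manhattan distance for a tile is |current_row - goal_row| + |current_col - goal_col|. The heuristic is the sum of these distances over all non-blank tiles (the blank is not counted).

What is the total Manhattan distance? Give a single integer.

Answer: 38

Derivation:
Tile 2: at (0,0), goal (0,1), distance |0-0|+|0-1| = 1
Tile 14: at (0,1), goal (3,1), distance |0-3|+|1-1| = 3
Tile 5: at (0,2), goal (1,0), distance |0-1|+|2-0| = 3
Tile 15: at (0,3), goal (3,2), distance |0-3|+|3-2| = 4
Tile 1: at (1,0), goal (0,0), distance |1-0|+|0-0| = 1
Tile 9: at (1,1), goal (2,0), distance |1-2|+|1-0| = 2
Tile 7: at (1,2), goal (1,2), distance |1-1|+|2-2| = 0
Tile 13: at (1,3), goal (3,0), distance |1-3|+|3-0| = 5
Tile 10: at (2,0), goal (2,1), distance |2-2|+|0-1| = 1
Tile 12: at (2,1), goal (2,3), distance |2-2|+|1-3| = 2
Tile 6: at (2,2), goal (1,1), distance |2-1|+|2-1| = 2
Tile 11: at (2,3), goal (2,2), distance |2-2|+|3-2| = 1
Tile 4: at (3,0), goal (0,3), distance |3-0|+|0-3| = 6
Tile 8: at (3,2), goal (1,3), distance |3-1|+|2-3| = 3
Tile 3: at (3,3), goal (0,2), distance |3-0|+|3-2| = 4
Sum: 1 + 3 + 3 + 4 + 1 + 2 + 0 + 5 + 1 + 2 + 2 + 1 + 6 + 3 + 4 = 38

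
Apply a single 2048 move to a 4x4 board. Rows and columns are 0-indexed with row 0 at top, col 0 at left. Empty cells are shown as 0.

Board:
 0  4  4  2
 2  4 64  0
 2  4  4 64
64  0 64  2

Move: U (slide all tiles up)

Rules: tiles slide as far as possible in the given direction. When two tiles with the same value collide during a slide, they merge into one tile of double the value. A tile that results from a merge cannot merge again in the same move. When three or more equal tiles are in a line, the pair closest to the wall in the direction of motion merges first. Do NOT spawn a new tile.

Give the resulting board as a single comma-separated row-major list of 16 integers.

Answer: 4, 8, 4, 2, 64, 4, 64, 64, 0, 0, 4, 2, 0, 0, 64, 0

Derivation:
Slide up:
col 0: [0, 2, 2, 64] -> [4, 64, 0, 0]
col 1: [4, 4, 4, 0] -> [8, 4, 0, 0]
col 2: [4, 64, 4, 64] -> [4, 64, 4, 64]
col 3: [2, 0, 64, 2] -> [2, 64, 2, 0]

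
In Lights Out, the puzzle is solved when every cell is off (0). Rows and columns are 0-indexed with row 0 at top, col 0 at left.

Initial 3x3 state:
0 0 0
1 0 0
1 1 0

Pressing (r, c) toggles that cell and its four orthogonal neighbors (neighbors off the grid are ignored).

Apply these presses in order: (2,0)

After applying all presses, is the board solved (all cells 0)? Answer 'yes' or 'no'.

After press 1 at (2,0):
0 0 0
0 0 0
0 0 0

Lights still on: 0

Answer: yes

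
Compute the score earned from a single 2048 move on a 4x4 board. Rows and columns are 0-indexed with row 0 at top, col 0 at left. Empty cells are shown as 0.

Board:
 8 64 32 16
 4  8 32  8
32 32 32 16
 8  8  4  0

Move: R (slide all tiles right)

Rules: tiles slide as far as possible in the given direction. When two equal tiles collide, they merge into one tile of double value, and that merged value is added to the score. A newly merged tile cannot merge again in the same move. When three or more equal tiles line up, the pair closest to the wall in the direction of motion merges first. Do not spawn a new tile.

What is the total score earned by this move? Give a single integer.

Answer: 80

Derivation:
Slide right:
row 0: [8, 64, 32, 16] -> [8, 64, 32, 16]  score +0 (running 0)
row 1: [4, 8, 32, 8] -> [4, 8, 32, 8]  score +0 (running 0)
row 2: [32, 32, 32, 16] -> [0, 32, 64, 16]  score +64 (running 64)
row 3: [8, 8, 4, 0] -> [0, 0, 16, 4]  score +16 (running 80)
Board after move:
 8 64 32 16
 4  8 32  8
 0 32 64 16
 0  0 16  4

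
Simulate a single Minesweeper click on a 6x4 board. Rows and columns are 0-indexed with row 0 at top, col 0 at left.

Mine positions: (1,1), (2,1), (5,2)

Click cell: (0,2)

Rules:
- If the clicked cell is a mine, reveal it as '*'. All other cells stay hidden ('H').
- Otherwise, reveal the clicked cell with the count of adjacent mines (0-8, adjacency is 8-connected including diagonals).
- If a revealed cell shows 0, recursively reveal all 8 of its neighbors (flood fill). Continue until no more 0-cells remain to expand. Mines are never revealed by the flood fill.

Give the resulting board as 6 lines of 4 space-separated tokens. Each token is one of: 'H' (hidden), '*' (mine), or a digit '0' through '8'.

H H 1 H
H H H H
H H H H
H H H H
H H H H
H H H H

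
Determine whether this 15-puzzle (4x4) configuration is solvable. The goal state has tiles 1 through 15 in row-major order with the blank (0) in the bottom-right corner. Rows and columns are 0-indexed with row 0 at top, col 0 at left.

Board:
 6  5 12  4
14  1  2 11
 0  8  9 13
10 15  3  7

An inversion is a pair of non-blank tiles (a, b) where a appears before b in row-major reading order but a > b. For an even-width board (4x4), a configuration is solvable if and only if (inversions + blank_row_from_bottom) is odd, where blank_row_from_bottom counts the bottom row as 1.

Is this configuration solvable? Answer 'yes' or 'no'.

Answer: no

Derivation:
Inversions: 46
Blank is in row 2 (0-indexed from top), which is row 2 counting from the bottom (bottom = 1).
46 + 2 = 48, which is even, so the puzzle is not solvable.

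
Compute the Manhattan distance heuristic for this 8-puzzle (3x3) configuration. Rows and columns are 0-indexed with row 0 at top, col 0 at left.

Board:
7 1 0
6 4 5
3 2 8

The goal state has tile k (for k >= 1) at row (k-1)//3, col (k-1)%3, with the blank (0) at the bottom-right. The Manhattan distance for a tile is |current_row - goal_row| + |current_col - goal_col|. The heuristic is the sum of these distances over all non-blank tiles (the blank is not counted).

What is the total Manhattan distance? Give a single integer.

Answer: 14

Derivation:
Tile 7: (0,0)->(2,0) = 2
Tile 1: (0,1)->(0,0) = 1
Tile 6: (1,0)->(1,2) = 2
Tile 4: (1,1)->(1,0) = 1
Tile 5: (1,2)->(1,1) = 1
Tile 3: (2,0)->(0,2) = 4
Tile 2: (2,1)->(0,1) = 2
Tile 8: (2,2)->(2,1) = 1
Sum: 2 + 1 + 2 + 1 + 1 + 4 + 2 + 1 = 14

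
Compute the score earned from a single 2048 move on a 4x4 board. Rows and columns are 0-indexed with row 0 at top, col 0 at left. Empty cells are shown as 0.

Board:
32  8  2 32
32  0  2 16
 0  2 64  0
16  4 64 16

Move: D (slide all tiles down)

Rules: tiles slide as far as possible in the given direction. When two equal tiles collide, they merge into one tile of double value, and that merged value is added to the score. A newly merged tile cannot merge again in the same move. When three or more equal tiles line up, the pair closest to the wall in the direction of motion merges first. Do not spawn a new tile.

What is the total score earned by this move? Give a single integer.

Slide down:
col 0: [32, 32, 0, 16] -> [0, 0, 64, 16]  score +64 (running 64)
col 1: [8, 0, 2, 4] -> [0, 8, 2, 4]  score +0 (running 64)
col 2: [2, 2, 64, 64] -> [0, 0, 4, 128]  score +132 (running 196)
col 3: [32, 16, 0, 16] -> [0, 0, 32, 32]  score +32 (running 228)
Board after move:
  0   0   0   0
  0   8   0   0
 64   2   4  32
 16   4 128  32

Answer: 228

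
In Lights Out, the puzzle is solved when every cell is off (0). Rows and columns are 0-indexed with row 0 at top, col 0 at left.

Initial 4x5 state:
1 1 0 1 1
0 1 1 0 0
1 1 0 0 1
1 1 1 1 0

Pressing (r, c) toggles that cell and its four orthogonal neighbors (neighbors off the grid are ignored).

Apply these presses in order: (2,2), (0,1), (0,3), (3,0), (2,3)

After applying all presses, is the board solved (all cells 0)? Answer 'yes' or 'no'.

Answer: yes

Derivation:
After press 1 at (2,2):
1 1 0 1 1
0 1 0 0 0
1 0 1 1 1
1 1 0 1 0

After press 2 at (0,1):
0 0 1 1 1
0 0 0 0 0
1 0 1 1 1
1 1 0 1 0

After press 3 at (0,3):
0 0 0 0 0
0 0 0 1 0
1 0 1 1 1
1 1 0 1 0

After press 4 at (3,0):
0 0 0 0 0
0 0 0 1 0
0 0 1 1 1
0 0 0 1 0

After press 5 at (2,3):
0 0 0 0 0
0 0 0 0 0
0 0 0 0 0
0 0 0 0 0

Lights still on: 0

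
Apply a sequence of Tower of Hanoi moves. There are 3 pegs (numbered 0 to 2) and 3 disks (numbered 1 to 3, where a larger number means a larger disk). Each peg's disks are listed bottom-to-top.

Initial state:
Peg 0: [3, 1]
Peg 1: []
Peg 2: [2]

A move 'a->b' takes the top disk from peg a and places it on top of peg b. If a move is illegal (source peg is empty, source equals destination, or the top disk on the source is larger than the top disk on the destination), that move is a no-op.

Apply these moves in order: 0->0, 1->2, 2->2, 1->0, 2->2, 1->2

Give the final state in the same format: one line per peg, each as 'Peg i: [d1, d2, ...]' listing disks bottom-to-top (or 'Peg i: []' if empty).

Answer: Peg 0: [3, 1]
Peg 1: []
Peg 2: [2]

Derivation:
After move 1 (0->0):
Peg 0: [3, 1]
Peg 1: []
Peg 2: [2]

After move 2 (1->2):
Peg 0: [3, 1]
Peg 1: []
Peg 2: [2]

After move 3 (2->2):
Peg 0: [3, 1]
Peg 1: []
Peg 2: [2]

After move 4 (1->0):
Peg 0: [3, 1]
Peg 1: []
Peg 2: [2]

After move 5 (2->2):
Peg 0: [3, 1]
Peg 1: []
Peg 2: [2]

After move 6 (1->2):
Peg 0: [3, 1]
Peg 1: []
Peg 2: [2]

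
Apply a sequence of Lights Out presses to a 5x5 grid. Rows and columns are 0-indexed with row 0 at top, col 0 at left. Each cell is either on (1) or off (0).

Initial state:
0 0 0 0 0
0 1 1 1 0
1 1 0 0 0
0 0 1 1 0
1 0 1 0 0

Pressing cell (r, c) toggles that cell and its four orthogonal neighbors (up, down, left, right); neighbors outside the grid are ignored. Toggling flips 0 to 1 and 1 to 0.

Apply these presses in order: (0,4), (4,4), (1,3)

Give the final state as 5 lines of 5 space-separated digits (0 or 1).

Answer: 0 0 0 0 1
0 1 0 0 0
1 1 0 1 0
0 0 1 1 1
1 0 1 1 1

Derivation:
After press 1 at (0,4):
0 0 0 1 1
0 1 1 1 1
1 1 0 0 0
0 0 1 1 0
1 0 1 0 0

After press 2 at (4,4):
0 0 0 1 1
0 1 1 1 1
1 1 0 0 0
0 0 1 1 1
1 0 1 1 1

After press 3 at (1,3):
0 0 0 0 1
0 1 0 0 0
1 1 0 1 0
0 0 1 1 1
1 0 1 1 1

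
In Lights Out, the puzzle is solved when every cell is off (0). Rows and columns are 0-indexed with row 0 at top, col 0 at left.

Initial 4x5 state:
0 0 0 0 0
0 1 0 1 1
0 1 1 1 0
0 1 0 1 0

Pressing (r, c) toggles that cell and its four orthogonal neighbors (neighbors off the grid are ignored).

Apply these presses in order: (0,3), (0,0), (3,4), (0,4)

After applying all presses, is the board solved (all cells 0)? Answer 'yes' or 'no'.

After press 1 at (0,3):
0 0 1 1 1
0 1 0 0 1
0 1 1 1 0
0 1 0 1 0

After press 2 at (0,0):
1 1 1 1 1
1 1 0 0 1
0 1 1 1 0
0 1 0 1 0

After press 3 at (3,4):
1 1 1 1 1
1 1 0 0 1
0 1 1 1 1
0 1 0 0 1

After press 4 at (0,4):
1 1 1 0 0
1 1 0 0 0
0 1 1 1 1
0 1 0 0 1

Lights still on: 11

Answer: no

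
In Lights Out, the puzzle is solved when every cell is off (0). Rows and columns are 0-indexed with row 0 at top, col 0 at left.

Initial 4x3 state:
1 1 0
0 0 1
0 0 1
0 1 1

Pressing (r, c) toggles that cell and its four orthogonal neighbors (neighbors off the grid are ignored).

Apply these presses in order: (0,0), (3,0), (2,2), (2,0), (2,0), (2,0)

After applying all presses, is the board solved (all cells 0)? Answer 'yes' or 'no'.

After press 1 at (0,0):
0 0 0
1 0 1
0 0 1
0 1 1

After press 2 at (3,0):
0 0 0
1 0 1
1 0 1
1 0 1

After press 3 at (2,2):
0 0 0
1 0 0
1 1 0
1 0 0

After press 4 at (2,0):
0 0 0
0 0 0
0 0 0
0 0 0

After press 5 at (2,0):
0 0 0
1 0 0
1 1 0
1 0 0

After press 6 at (2,0):
0 0 0
0 0 0
0 0 0
0 0 0

Lights still on: 0

Answer: yes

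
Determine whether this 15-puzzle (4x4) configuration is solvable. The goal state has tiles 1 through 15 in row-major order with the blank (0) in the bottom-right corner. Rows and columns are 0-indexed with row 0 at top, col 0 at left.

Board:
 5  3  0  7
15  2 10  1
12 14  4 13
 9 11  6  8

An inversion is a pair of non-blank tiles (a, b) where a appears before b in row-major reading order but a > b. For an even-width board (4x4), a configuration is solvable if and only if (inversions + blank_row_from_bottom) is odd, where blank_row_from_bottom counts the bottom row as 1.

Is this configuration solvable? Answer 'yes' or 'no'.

Answer: no

Derivation:
Inversions: 46
Blank is in row 0 (0-indexed from top), which is row 4 counting from the bottom (bottom = 1).
46 + 4 = 50, which is even, so the puzzle is not solvable.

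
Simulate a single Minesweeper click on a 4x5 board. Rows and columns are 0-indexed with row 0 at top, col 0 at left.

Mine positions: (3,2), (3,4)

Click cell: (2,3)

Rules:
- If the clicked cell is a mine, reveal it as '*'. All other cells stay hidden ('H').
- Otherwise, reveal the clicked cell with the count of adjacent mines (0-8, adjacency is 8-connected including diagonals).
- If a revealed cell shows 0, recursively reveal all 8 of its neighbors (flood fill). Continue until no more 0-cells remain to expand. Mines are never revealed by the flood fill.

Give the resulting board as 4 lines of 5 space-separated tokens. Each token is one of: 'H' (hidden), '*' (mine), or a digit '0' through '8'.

H H H H H
H H H H H
H H H 2 H
H H H H H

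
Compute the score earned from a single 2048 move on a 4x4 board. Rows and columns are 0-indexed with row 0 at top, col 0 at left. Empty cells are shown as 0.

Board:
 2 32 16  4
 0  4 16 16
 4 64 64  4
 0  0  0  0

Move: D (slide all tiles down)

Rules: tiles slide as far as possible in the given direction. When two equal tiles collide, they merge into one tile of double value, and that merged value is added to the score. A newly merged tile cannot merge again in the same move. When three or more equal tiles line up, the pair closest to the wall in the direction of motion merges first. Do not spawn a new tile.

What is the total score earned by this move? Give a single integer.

Slide down:
col 0: [2, 0, 4, 0] -> [0, 0, 2, 4]  score +0 (running 0)
col 1: [32, 4, 64, 0] -> [0, 32, 4, 64]  score +0 (running 0)
col 2: [16, 16, 64, 0] -> [0, 0, 32, 64]  score +32 (running 32)
col 3: [4, 16, 4, 0] -> [0, 4, 16, 4]  score +0 (running 32)
Board after move:
 0  0  0  0
 0 32  0  4
 2  4 32 16
 4 64 64  4

Answer: 32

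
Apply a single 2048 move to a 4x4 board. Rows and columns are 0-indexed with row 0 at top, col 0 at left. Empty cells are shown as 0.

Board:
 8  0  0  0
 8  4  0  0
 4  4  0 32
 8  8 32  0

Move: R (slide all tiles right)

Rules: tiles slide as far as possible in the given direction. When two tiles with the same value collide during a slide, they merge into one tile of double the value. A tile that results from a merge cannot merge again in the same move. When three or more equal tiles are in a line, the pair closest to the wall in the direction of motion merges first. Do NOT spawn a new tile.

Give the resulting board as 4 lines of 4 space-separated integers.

Answer:  0  0  0  8
 0  0  8  4
 0  0  8 32
 0  0 16 32

Derivation:
Slide right:
row 0: [8, 0, 0, 0] -> [0, 0, 0, 8]
row 1: [8, 4, 0, 0] -> [0, 0, 8, 4]
row 2: [4, 4, 0, 32] -> [0, 0, 8, 32]
row 3: [8, 8, 32, 0] -> [0, 0, 16, 32]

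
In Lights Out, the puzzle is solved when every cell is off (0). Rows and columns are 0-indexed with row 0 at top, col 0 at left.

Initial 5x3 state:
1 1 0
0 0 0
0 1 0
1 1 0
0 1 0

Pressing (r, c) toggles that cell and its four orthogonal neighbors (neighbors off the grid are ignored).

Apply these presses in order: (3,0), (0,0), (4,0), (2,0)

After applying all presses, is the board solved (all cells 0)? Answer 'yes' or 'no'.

After press 1 at (3,0):
1 1 0
0 0 0
1 1 0
0 0 0
1 1 0

After press 2 at (0,0):
0 0 0
1 0 0
1 1 0
0 0 0
1 1 0

After press 3 at (4,0):
0 0 0
1 0 0
1 1 0
1 0 0
0 0 0

After press 4 at (2,0):
0 0 0
0 0 0
0 0 0
0 0 0
0 0 0

Lights still on: 0

Answer: yes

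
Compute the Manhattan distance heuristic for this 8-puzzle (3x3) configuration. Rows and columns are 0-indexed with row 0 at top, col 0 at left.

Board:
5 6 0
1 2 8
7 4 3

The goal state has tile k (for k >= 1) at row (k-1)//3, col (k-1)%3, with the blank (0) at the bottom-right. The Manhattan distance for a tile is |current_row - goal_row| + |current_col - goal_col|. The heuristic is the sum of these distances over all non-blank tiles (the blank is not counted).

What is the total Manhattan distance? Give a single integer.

Answer: 12

Derivation:
Tile 5: (0,0)->(1,1) = 2
Tile 6: (0,1)->(1,2) = 2
Tile 1: (1,0)->(0,0) = 1
Tile 2: (1,1)->(0,1) = 1
Tile 8: (1,2)->(2,1) = 2
Tile 7: (2,0)->(2,0) = 0
Tile 4: (2,1)->(1,0) = 2
Tile 3: (2,2)->(0,2) = 2
Sum: 2 + 2 + 1 + 1 + 2 + 0 + 2 + 2 = 12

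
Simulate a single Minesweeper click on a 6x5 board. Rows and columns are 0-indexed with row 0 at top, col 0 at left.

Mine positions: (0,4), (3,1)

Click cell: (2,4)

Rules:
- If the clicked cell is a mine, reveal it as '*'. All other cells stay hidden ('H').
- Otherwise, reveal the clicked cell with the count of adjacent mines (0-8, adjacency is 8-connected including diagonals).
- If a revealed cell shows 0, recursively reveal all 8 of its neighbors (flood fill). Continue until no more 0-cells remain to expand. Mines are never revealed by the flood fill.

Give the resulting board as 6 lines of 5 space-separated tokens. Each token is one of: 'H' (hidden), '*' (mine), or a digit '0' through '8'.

0 0 0 1 H
0 0 0 1 1
1 1 1 0 0
H H 1 0 0
1 1 1 0 0
0 0 0 0 0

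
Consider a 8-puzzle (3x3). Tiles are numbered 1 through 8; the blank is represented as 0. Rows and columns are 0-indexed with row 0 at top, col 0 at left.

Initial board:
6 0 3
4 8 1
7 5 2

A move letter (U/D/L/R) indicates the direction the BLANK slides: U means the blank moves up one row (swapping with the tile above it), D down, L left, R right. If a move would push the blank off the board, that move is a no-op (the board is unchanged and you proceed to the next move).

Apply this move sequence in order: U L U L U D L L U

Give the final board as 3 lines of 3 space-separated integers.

After move 1 (U):
6 0 3
4 8 1
7 5 2

After move 2 (L):
0 6 3
4 8 1
7 5 2

After move 3 (U):
0 6 3
4 8 1
7 5 2

After move 4 (L):
0 6 3
4 8 1
7 5 2

After move 5 (U):
0 6 3
4 8 1
7 5 2

After move 6 (D):
4 6 3
0 8 1
7 5 2

After move 7 (L):
4 6 3
0 8 1
7 5 2

After move 8 (L):
4 6 3
0 8 1
7 5 2

After move 9 (U):
0 6 3
4 8 1
7 5 2

Answer: 0 6 3
4 8 1
7 5 2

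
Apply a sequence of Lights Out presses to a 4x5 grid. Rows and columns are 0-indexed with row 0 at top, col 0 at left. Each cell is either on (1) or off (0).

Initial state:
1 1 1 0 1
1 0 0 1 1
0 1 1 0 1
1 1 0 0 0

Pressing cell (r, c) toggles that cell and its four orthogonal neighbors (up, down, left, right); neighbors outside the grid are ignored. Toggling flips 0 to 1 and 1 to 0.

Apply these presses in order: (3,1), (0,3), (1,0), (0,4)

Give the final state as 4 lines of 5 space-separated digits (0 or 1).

After press 1 at (3,1):
1 1 1 0 1
1 0 0 1 1
0 0 1 0 1
0 0 1 0 0

After press 2 at (0,3):
1 1 0 1 0
1 0 0 0 1
0 0 1 0 1
0 0 1 0 0

After press 3 at (1,0):
0 1 0 1 0
0 1 0 0 1
1 0 1 0 1
0 0 1 0 0

After press 4 at (0,4):
0 1 0 0 1
0 1 0 0 0
1 0 1 0 1
0 0 1 0 0

Answer: 0 1 0 0 1
0 1 0 0 0
1 0 1 0 1
0 0 1 0 0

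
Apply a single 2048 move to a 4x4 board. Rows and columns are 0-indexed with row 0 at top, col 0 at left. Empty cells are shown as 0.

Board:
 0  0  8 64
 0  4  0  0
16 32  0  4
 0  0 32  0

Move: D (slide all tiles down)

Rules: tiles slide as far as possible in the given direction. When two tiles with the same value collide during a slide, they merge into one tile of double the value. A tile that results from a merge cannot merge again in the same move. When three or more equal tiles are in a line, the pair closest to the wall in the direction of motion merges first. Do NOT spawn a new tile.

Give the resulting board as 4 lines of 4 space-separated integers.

Slide down:
col 0: [0, 0, 16, 0] -> [0, 0, 0, 16]
col 1: [0, 4, 32, 0] -> [0, 0, 4, 32]
col 2: [8, 0, 0, 32] -> [0, 0, 8, 32]
col 3: [64, 0, 4, 0] -> [0, 0, 64, 4]

Answer:  0  0  0  0
 0  0  0  0
 0  4  8 64
16 32 32  4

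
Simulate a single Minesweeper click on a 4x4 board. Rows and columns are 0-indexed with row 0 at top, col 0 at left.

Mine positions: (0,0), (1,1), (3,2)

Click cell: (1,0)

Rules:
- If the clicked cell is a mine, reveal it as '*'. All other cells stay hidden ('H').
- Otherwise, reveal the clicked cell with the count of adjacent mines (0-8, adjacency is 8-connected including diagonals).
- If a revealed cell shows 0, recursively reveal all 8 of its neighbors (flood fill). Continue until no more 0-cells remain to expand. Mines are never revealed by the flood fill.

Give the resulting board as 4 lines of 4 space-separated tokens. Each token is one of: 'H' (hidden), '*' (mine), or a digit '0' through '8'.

H H H H
2 H H H
H H H H
H H H H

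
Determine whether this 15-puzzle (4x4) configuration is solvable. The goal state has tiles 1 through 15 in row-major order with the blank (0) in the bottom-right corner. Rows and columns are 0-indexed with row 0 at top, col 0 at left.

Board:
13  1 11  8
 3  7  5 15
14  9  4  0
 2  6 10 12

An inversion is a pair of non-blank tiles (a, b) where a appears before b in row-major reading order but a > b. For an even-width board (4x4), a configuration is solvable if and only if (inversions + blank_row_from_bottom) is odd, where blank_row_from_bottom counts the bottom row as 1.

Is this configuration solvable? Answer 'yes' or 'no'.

Answer: yes

Derivation:
Inversions: 51
Blank is in row 2 (0-indexed from top), which is row 2 counting from the bottom (bottom = 1).
51 + 2 = 53, which is odd, so the puzzle is solvable.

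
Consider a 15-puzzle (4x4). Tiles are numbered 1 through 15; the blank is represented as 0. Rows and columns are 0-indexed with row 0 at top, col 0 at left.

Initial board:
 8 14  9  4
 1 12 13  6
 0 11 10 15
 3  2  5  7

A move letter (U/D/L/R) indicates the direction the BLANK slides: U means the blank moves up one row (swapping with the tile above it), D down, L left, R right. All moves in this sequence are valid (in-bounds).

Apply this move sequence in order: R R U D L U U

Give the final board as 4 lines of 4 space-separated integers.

Answer:  8  0  9  4
 1 14 13  6
11 12 10 15
 3  2  5  7

Derivation:
After move 1 (R):
 8 14  9  4
 1 12 13  6
11  0 10 15
 3  2  5  7

After move 2 (R):
 8 14  9  4
 1 12 13  6
11 10  0 15
 3  2  5  7

After move 3 (U):
 8 14  9  4
 1 12  0  6
11 10 13 15
 3  2  5  7

After move 4 (D):
 8 14  9  4
 1 12 13  6
11 10  0 15
 3  2  5  7

After move 5 (L):
 8 14  9  4
 1 12 13  6
11  0 10 15
 3  2  5  7

After move 6 (U):
 8 14  9  4
 1  0 13  6
11 12 10 15
 3  2  5  7

After move 7 (U):
 8  0  9  4
 1 14 13  6
11 12 10 15
 3  2  5  7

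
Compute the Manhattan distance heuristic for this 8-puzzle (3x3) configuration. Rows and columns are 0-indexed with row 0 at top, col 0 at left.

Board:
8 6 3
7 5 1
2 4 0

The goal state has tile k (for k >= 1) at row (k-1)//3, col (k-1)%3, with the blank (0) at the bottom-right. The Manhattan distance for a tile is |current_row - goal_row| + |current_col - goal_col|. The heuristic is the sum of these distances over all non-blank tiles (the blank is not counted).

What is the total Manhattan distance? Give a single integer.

Answer: 14

Derivation:
Tile 8: (0,0)->(2,1) = 3
Tile 6: (0,1)->(1,2) = 2
Tile 3: (0,2)->(0,2) = 0
Tile 7: (1,0)->(2,0) = 1
Tile 5: (1,1)->(1,1) = 0
Tile 1: (1,2)->(0,0) = 3
Tile 2: (2,0)->(0,1) = 3
Tile 4: (2,1)->(1,0) = 2
Sum: 3 + 2 + 0 + 1 + 0 + 3 + 3 + 2 = 14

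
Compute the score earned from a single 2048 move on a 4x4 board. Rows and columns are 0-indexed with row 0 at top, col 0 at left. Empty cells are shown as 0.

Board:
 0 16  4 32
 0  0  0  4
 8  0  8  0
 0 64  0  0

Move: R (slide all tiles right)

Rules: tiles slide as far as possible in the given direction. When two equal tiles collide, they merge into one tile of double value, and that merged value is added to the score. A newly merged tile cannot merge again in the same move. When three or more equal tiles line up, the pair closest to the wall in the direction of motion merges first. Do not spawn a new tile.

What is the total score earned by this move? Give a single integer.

Answer: 16

Derivation:
Slide right:
row 0: [0, 16, 4, 32] -> [0, 16, 4, 32]  score +0 (running 0)
row 1: [0, 0, 0, 4] -> [0, 0, 0, 4]  score +0 (running 0)
row 2: [8, 0, 8, 0] -> [0, 0, 0, 16]  score +16 (running 16)
row 3: [0, 64, 0, 0] -> [0, 0, 0, 64]  score +0 (running 16)
Board after move:
 0 16  4 32
 0  0  0  4
 0  0  0 16
 0  0  0 64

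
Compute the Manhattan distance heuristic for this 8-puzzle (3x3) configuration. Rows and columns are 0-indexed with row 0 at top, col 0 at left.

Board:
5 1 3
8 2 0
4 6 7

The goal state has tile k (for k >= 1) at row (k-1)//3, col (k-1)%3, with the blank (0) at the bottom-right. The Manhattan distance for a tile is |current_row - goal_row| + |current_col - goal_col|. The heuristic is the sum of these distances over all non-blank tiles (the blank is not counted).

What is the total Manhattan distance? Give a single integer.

Tile 5: at (0,0), goal (1,1), distance |0-1|+|0-1| = 2
Tile 1: at (0,1), goal (0,0), distance |0-0|+|1-0| = 1
Tile 3: at (0,2), goal (0,2), distance |0-0|+|2-2| = 0
Tile 8: at (1,0), goal (2,1), distance |1-2|+|0-1| = 2
Tile 2: at (1,1), goal (0,1), distance |1-0|+|1-1| = 1
Tile 4: at (2,0), goal (1,0), distance |2-1|+|0-0| = 1
Tile 6: at (2,1), goal (1,2), distance |2-1|+|1-2| = 2
Tile 7: at (2,2), goal (2,0), distance |2-2|+|2-0| = 2
Sum: 2 + 1 + 0 + 2 + 1 + 1 + 2 + 2 = 11

Answer: 11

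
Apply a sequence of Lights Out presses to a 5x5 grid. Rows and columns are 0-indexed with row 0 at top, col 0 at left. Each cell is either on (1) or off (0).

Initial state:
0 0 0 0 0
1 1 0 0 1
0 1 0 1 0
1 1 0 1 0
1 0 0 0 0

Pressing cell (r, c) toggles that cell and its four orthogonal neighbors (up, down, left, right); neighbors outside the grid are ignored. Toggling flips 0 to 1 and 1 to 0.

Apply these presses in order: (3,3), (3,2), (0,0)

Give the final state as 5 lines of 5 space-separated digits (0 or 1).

After press 1 at (3,3):
0 0 0 0 0
1 1 0 0 1
0 1 0 0 0
1 1 1 0 1
1 0 0 1 0

After press 2 at (3,2):
0 0 0 0 0
1 1 0 0 1
0 1 1 0 0
1 0 0 1 1
1 0 1 1 0

After press 3 at (0,0):
1 1 0 0 0
0 1 0 0 1
0 1 1 0 0
1 0 0 1 1
1 0 1 1 0

Answer: 1 1 0 0 0
0 1 0 0 1
0 1 1 0 0
1 0 0 1 1
1 0 1 1 0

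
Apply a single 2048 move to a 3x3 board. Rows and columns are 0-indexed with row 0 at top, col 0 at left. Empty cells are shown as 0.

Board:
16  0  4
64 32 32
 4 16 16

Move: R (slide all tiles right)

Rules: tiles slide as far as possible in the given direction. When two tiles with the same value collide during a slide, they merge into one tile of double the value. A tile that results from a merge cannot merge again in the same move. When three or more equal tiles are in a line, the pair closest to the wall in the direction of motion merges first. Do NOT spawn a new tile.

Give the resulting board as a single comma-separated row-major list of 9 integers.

Slide right:
row 0: [16, 0, 4] -> [0, 16, 4]
row 1: [64, 32, 32] -> [0, 64, 64]
row 2: [4, 16, 16] -> [0, 4, 32]

Answer: 0, 16, 4, 0, 64, 64, 0, 4, 32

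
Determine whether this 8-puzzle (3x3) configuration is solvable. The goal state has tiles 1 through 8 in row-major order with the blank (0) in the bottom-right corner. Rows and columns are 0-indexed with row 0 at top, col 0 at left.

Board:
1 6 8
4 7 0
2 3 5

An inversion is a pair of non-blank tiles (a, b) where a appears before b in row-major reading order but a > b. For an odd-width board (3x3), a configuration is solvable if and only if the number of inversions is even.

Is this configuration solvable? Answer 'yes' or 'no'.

Answer: yes

Derivation:
Inversions (pairs i<j in row-major order where tile[i] > tile[j] > 0): 14
14 is even, so the puzzle is solvable.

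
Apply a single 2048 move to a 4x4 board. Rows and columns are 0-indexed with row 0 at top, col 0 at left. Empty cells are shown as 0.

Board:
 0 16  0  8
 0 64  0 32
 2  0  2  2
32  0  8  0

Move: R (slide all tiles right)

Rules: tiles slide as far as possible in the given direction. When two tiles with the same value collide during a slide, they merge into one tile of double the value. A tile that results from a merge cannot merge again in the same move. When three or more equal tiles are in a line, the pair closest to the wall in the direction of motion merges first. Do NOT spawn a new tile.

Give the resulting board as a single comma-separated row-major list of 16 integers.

Slide right:
row 0: [0, 16, 0, 8] -> [0, 0, 16, 8]
row 1: [0, 64, 0, 32] -> [0, 0, 64, 32]
row 2: [2, 0, 2, 2] -> [0, 0, 2, 4]
row 3: [32, 0, 8, 0] -> [0, 0, 32, 8]

Answer: 0, 0, 16, 8, 0, 0, 64, 32, 0, 0, 2, 4, 0, 0, 32, 8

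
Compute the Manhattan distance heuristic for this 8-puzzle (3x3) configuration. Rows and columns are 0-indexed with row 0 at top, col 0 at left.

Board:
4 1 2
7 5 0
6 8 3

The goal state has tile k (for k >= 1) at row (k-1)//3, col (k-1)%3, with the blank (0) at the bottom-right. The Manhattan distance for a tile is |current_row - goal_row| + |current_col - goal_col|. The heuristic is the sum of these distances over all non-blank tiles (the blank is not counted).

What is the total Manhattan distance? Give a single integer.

Tile 4: at (0,0), goal (1,0), distance |0-1|+|0-0| = 1
Tile 1: at (0,1), goal (0,0), distance |0-0|+|1-0| = 1
Tile 2: at (0,2), goal (0,1), distance |0-0|+|2-1| = 1
Tile 7: at (1,0), goal (2,0), distance |1-2|+|0-0| = 1
Tile 5: at (1,1), goal (1,1), distance |1-1|+|1-1| = 0
Tile 6: at (2,0), goal (1,2), distance |2-1|+|0-2| = 3
Tile 8: at (2,1), goal (2,1), distance |2-2|+|1-1| = 0
Tile 3: at (2,2), goal (0,2), distance |2-0|+|2-2| = 2
Sum: 1 + 1 + 1 + 1 + 0 + 3 + 0 + 2 = 9

Answer: 9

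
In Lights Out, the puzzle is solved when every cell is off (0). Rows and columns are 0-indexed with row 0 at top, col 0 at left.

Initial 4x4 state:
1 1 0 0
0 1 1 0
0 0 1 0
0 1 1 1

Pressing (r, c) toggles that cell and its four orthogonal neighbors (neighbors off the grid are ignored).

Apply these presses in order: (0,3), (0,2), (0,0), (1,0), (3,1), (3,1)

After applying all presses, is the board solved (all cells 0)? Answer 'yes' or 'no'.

After press 1 at (0,3):
1 1 1 1
0 1 1 1
0 0 1 0
0 1 1 1

After press 2 at (0,2):
1 0 0 0
0 1 0 1
0 0 1 0
0 1 1 1

After press 3 at (0,0):
0 1 0 0
1 1 0 1
0 0 1 0
0 1 1 1

After press 4 at (1,0):
1 1 0 0
0 0 0 1
1 0 1 0
0 1 1 1

After press 5 at (3,1):
1 1 0 0
0 0 0 1
1 1 1 0
1 0 0 1

After press 6 at (3,1):
1 1 0 0
0 0 0 1
1 0 1 0
0 1 1 1

Lights still on: 8

Answer: no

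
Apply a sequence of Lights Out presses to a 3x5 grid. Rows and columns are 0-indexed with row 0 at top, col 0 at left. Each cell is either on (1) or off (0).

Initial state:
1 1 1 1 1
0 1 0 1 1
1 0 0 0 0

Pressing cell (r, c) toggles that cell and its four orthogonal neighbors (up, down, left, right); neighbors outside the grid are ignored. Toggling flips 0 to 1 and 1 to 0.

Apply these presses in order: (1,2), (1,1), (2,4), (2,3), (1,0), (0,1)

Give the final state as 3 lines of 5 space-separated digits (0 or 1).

Answer: 1 1 1 1 1
0 1 0 1 0
0 1 0 0 0

Derivation:
After press 1 at (1,2):
1 1 0 1 1
0 0 1 0 1
1 0 1 0 0

After press 2 at (1,1):
1 0 0 1 1
1 1 0 0 1
1 1 1 0 0

After press 3 at (2,4):
1 0 0 1 1
1 1 0 0 0
1 1 1 1 1

After press 4 at (2,3):
1 0 0 1 1
1 1 0 1 0
1 1 0 0 0

After press 5 at (1,0):
0 0 0 1 1
0 0 0 1 0
0 1 0 0 0

After press 6 at (0,1):
1 1 1 1 1
0 1 0 1 0
0 1 0 0 0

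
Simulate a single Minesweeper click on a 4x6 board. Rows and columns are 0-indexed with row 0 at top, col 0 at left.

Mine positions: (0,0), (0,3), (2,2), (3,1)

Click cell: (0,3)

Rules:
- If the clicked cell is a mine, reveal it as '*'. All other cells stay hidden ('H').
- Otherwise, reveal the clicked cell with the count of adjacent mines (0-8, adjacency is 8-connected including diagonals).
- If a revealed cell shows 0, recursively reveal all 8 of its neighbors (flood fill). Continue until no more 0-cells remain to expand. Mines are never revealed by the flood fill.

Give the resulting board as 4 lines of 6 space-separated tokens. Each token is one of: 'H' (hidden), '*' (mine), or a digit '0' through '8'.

H H H * H H
H H H H H H
H H H H H H
H H H H H H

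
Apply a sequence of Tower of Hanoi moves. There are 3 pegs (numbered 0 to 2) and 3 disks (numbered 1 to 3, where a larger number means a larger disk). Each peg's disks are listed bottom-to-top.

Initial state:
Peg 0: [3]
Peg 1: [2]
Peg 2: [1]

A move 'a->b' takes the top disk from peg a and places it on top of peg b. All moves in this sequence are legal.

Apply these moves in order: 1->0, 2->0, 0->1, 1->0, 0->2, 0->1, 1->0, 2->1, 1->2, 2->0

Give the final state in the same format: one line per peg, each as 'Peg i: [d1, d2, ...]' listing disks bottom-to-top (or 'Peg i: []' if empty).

After move 1 (1->0):
Peg 0: [3, 2]
Peg 1: []
Peg 2: [1]

After move 2 (2->0):
Peg 0: [3, 2, 1]
Peg 1: []
Peg 2: []

After move 3 (0->1):
Peg 0: [3, 2]
Peg 1: [1]
Peg 2: []

After move 4 (1->0):
Peg 0: [3, 2, 1]
Peg 1: []
Peg 2: []

After move 5 (0->2):
Peg 0: [3, 2]
Peg 1: []
Peg 2: [1]

After move 6 (0->1):
Peg 0: [3]
Peg 1: [2]
Peg 2: [1]

After move 7 (1->0):
Peg 0: [3, 2]
Peg 1: []
Peg 2: [1]

After move 8 (2->1):
Peg 0: [3, 2]
Peg 1: [1]
Peg 2: []

After move 9 (1->2):
Peg 0: [3, 2]
Peg 1: []
Peg 2: [1]

After move 10 (2->0):
Peg 0: [3, 2, 1]
Peg 1: []
Peg 2: []

Answer: Peg 0: [3, 2, 1]
Peg 1: []
Peg 2: []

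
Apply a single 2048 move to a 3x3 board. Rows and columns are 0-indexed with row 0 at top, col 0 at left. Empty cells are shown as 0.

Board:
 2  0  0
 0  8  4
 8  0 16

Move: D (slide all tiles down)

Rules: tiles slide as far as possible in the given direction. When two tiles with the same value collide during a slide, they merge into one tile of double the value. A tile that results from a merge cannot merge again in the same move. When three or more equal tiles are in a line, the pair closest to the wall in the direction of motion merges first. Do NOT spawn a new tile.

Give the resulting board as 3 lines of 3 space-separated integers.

Answer:  0  0  0
 2  0  4
 8  8 16

Derivation:
Slide down:
col 0: [2, 0, 8] -> [0, 2, 8]
col 1: [0, 8, 0] -> [0, 0, 8]
col 2: [0, 4, 16] -> [0, 4, 16]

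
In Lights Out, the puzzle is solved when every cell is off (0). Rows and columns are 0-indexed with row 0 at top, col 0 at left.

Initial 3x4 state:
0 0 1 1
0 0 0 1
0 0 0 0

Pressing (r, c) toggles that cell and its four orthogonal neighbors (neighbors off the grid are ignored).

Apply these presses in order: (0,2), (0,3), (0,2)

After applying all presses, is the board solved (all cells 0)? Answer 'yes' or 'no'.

Answer: yes

Derivation:
After press 1 at (0,2):
0 1 0 0
0 0 1 1
0 0 0 0

After press 2 at (0,3):
0 1 1 1
0 0 1 0
0 0 0 0

After press 3 at (0,2):
0 0 0 0
0 0 0 0
0 0 0 0

Lights still on: 0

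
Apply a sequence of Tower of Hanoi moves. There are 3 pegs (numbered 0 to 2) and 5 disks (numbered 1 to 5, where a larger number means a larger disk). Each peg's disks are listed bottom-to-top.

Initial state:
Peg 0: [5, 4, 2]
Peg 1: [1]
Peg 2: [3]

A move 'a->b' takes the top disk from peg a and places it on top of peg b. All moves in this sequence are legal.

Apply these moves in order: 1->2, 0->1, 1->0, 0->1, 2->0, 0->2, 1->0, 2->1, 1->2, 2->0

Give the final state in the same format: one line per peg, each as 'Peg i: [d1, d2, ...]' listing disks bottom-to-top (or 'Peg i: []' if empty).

After move 1 (1->2):
Peg 0: [5, 4, 2]
Peg 1: []
Peg 2: [3, 1]

After move 2 (0->1):
Peg 0: [5, 4]
Peg 1: [2]
Peg 2: [3, 1]

After move 3 (1->0):
Peg 0: [5, 4, 2]
Peg 1: []
Peg 2: [3, 1]

After move 4 (0->1):
Peg 0: [5, 4]
Peg 1: [2]
Peg 2: [3, 1]

After move 5 (2->0):
Peg 0: [5, 4, 1]
Peg 1: [2]
Peg 2: [3]

After move 6 (0->2):
Peg 0: [5, 4]
Peg 1: [2]
Peg 2: [3, 1]

After move 7 (1->0):
Peg 0: [5, 4, 2]
Peg 1: []
Peg 2: [3, 1]

After move 8 (2->1):
Peg 0: [5, 4, 2]
Peg 1: [1]
Peg 2: [3]

After move 9 (1->2):
Peg 0: [5, 4, 2]
Peg 1: []
Peg 2: [3, 1]

After move 10 (2->0):
Peg 0: [5, 4, 2, 1]
Peg 1: []
Peg 2: [3]

Answer: Peg 0: [5, 4, 2, 1]
Peg 1: []
Peg 2: [3]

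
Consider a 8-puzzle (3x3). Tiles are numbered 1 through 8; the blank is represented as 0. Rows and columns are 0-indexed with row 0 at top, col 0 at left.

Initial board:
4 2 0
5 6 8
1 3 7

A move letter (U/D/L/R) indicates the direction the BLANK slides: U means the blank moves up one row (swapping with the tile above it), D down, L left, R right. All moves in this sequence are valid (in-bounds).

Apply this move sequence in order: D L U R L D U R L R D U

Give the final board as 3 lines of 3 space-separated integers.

Answer: 4 8 0
5 2 6
1 3 7

Derivation:
After move 1 (D):
4 2 8
5 6 0
1 3 7

After move 2 (L):
4 2 8
5 0 6
1 3 7

After move 3 (U):
4 0 8
5 2 6
1 3 7

After move 4 (R):
4 8 0
5 2 6
1 3 7

After move 5 (L):
4 0 8
5 2 6
1 3 7

After move 6 (D):
4 2 8
5 0 6
1 3 7

After move 7 (U):
4 0 8
5 2 6
1 3 7

After move 8 (R):
4 8 0
5 2 6
1 3 7

After move 9 (L):
4 0 8
5 2 6
1 3 7

After move 10 (R):
4 8 0
5 2 6
1 3 7

After move 11 (D):
4 8 6
5 2 0
1 3 7

After move 12 (U):
4 8 0
5 2 6
1 3 7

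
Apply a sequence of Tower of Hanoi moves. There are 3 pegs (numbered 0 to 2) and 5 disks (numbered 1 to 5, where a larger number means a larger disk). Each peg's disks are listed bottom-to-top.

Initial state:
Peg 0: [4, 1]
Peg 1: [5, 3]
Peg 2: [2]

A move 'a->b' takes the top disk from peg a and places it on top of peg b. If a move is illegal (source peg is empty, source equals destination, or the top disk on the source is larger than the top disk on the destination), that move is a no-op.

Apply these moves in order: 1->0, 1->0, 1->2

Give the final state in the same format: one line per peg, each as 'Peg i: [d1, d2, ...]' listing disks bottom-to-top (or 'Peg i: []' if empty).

After move 1 (1->0):
Peg 0: [4, 1]
Peg 1: [5, 3]
Peg 2: [2]

After move 2 (1->0):
Peg 0: [4, 1]
Peg 1: [5, 3]
Peg 2: [2]

After move 3 (1->2):
Peg 0: [4, 1]
Peg 1: [5, 3]
Peg 2: [2]

Answer: Peg 0: [4, 1]
Peg 1: [5, 3]
Peg 2: [2]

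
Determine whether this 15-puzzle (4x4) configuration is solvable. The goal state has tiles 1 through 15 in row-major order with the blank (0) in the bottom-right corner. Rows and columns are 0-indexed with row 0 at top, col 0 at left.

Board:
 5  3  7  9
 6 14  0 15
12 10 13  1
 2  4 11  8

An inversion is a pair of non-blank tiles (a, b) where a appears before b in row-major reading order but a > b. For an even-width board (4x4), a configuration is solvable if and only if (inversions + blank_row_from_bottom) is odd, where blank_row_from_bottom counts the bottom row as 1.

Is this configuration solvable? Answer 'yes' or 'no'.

Inversions: 50
Blank is in row 1 (0-indexed from top), which is row 3 counting from the bottom (bottom = 1).
50 + 3 = 53, which is odd, so the puzzle is solvable.

Answer: yes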